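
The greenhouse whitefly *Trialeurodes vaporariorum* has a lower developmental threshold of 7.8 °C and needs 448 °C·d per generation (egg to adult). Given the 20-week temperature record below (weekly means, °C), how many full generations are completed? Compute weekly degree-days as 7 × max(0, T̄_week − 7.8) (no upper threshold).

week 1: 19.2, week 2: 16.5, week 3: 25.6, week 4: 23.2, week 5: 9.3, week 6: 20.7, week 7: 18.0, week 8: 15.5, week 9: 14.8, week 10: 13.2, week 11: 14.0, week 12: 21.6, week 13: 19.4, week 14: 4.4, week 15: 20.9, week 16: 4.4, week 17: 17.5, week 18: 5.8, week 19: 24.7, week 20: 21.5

2 generations

Weekly DD (7 × max(0, T̄ − 7.8)): 79.8, 60.9, 124.6, 107.8, 10.5, 90.3, 71.4, 53.9, 49.0, 37.8, 43.4, 96.6, 81.2, 0.0, 91.7, 0.0, 67.9, 0.0, 118.3, 95.9.
Season total = 1281.0 DD.
Complete generations = ⌊1281.0 / 448⌋ = 2.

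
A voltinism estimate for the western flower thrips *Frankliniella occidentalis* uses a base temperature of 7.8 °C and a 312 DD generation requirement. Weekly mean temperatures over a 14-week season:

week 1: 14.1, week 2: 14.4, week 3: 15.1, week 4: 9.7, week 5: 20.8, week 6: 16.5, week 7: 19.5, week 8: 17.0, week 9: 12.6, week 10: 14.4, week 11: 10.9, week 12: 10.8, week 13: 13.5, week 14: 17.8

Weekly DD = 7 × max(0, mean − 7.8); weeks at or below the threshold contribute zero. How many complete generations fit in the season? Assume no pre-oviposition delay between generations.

Weekly DD (7 × max(0, T̄ − 7.8)): 44.1, 46.2, 51.1, 13.3, 91.0, 60.9, 81.9, 64.4, 33.6, 46.2, 21.7, 21.0, 39.9, 70.0.
Season total = 685.3 DD.
Complete generations = ⌊685.3 / 312⌋ = 2.

2 generations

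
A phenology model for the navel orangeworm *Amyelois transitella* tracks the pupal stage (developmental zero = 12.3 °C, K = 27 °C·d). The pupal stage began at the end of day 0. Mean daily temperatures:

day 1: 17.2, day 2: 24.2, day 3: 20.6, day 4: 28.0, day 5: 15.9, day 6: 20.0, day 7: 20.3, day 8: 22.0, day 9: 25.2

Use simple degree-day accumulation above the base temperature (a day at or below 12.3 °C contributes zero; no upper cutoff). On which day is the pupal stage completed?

Daily DD above 12.3 °C: 4.9, 11.9, 8.3, 15.7, 3.6, 7.7, 8.0, 9.7, 12.9.
Cumulative: 4.9, 16.8, 25.1, 40.8, 44.4, 52.1, 60.1, 69.8, 82.7.
The total first reaches 27 DD on day 4.

day 4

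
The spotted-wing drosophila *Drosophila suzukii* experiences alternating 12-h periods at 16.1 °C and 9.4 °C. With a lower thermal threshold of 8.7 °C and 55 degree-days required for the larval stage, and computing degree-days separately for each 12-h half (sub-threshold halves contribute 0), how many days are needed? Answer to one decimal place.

Day half: max(0, 16.1 − 8.7) × 0.5 = 7.4 × 0.5 = 3.70 DD.
Night half: max(0, 9.4 − 8.7) × 0.5 = 0.7 × 0.5 = 0.35 DD.
Per 24 h: 4.05 DD/day.
Duration = 55 / 4.05 = 13.580 ≈ 13.6 days.

13.6 days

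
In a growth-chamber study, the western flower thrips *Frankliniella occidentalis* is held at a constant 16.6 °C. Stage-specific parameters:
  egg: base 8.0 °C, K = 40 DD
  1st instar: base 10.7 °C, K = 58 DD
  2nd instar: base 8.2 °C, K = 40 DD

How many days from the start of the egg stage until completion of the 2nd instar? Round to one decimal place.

19.2 days

egg: 40 / (16.6 − 8.0) = 40 / 8.6 = 4.651 d.
1st instar: 58 / (16.6 − 10.7) = 58 / 5.9 = 9.831 d.
2nd instar: 40 / (16.6 − 8.2) = 40 / 8.4 = 4.762 d.
Sum = 19.244 ≈ 19.2 days.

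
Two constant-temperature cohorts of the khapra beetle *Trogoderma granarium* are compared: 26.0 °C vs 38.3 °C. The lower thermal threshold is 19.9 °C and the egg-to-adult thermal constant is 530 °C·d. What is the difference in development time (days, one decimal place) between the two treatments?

At 26.0 °C: 530 / (26.0 − 19.9) = 530 / 6.1 = 86.885 d.
At 38.3 °C: 530 / (38.3 − 19.9) = 530 / 18.4 = 28.804 d.
Difference = |86.885 − 28.804| = 58.081 ≈ 58.1 days.

58.1 days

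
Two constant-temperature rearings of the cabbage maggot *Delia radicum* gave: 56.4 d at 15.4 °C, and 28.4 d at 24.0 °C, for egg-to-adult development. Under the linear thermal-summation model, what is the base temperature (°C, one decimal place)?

6.7 °C

Under the model K = D·(T − T_b), so D₁·(T₁ − T_b) = D₂·(T₂ − T_b).
56.4·(15.4 − T_b) = 28.4·(24.0 − T_b)
T_b = (56.4·15.4 − 28.4·24.0) / (56.4 − 28.4) = 186.96 / 28.0 = 6.677 °C ≈ 6.7 °C.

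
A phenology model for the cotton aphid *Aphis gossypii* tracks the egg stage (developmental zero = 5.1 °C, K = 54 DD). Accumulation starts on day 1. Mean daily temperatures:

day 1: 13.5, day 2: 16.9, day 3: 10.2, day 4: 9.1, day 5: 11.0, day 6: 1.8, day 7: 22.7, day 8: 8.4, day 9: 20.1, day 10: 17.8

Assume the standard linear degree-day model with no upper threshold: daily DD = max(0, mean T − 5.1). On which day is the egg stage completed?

day 8

Daily DD above 5.1 °C: 8.4, 11.8, 5.1, 4.0, 5.9, 0.0, 17.6, 3.3, 15.0, 12.7.
Cumulative: 8.4, 20.2, 25.3, 29.3, 35.2, 35.2, 52.8, 56.1, 71.1, 83.8.
The total first reaches 54 DD on day 8.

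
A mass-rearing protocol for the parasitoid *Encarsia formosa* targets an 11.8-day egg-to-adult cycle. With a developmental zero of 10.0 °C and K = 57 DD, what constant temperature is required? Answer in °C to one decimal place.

14.8 °C

Required daily accumulation = 57 / 11.8 = 4.831 DD/day.
T = T_base + 4.831 = 10.0 + 4.831 = 14.831 ≈ 14.8 °C.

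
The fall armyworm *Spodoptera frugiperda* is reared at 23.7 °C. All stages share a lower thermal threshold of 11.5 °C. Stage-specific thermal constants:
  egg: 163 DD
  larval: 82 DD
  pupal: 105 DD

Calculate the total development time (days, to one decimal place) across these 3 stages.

28.7 days

Daily accumulation at 23.7 °C = 23.7 − 11.5 = 12.2 DD/day.
Total K = 163 + 82 + 105 = 350 DD.
Total duration = 350 / 12.2 = 28.689 ≈ 28.7 days.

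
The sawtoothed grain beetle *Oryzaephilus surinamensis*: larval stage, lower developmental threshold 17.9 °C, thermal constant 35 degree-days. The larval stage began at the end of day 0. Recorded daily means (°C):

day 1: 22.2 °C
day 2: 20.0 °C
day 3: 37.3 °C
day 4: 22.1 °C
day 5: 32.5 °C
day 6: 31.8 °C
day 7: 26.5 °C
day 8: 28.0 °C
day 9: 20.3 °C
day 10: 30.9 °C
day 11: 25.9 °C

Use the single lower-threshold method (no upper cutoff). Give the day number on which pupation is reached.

Daily DD above 17.9 °C: 4.3, 2.1, 19.4, 4.2, 14.6, 13.9, 8.6, 10.1, 2.4, 13.0, 8.0.
Cumulative: 4.3, 6.4, 25.8, 30.0, 44.6, 58.5, 67.1, 77.2, 79.6, 92.6, 100.6.
The total first reaches 35 DD on day 5.

day 5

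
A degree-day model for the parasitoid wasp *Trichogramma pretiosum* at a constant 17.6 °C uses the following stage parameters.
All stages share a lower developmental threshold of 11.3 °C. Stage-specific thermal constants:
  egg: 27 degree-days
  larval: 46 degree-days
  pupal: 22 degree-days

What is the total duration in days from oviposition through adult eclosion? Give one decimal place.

Daily accumulation at 17.6 °C = 17.6 − 11.3 = 6.3 DD/day.
Total K = 27 + 46 + 22 = 95 DD.
Total duration = 95 / 6.3 = 15.079 ≈ 15.1 days.

15.1 days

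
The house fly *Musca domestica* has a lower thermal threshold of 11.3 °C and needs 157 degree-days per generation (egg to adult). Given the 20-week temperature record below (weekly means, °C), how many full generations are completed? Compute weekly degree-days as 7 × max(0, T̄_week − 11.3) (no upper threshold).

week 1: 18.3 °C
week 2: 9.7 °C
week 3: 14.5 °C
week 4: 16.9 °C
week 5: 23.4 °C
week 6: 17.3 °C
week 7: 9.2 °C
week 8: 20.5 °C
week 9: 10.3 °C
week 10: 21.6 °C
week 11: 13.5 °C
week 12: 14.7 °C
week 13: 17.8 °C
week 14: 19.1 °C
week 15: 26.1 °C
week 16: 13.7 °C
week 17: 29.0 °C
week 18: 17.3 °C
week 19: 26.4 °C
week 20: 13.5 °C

Weekly DD (7 × max(0, T̄ − 11.3)): 49.0, 0.0, 22.4, 39.2, 84.7, 42.0, 0.0, 64.4, 0.0, 72.1, 15.4, 23.8, 45.5, 54.6, 103.6, 16.8, 123.9, 42.0, 105.7, 15.4.
Season total = 920.5 DD.
Complete generations = ⌊920.5 / 157⌋ = 5.

5 generations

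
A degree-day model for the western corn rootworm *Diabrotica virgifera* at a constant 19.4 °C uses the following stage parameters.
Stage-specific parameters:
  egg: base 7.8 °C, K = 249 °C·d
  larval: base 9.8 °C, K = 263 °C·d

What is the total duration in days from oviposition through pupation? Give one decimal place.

egg: 249 / (19.4 − 7.8) = 249 / 11.6 = 21.466 d.
larval: 263 / (19.4 − 9.8) = 263 / 9.6 = 27.396 d.
Sum = 48.861 ≈ 48.9 days.

48.9 days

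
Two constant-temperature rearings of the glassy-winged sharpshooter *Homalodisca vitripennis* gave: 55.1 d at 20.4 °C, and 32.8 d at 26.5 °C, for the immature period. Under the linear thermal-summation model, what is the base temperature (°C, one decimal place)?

11.4 °C

Equal thermal constants: D₁(T₁ − T_b) = D₂(T₂ − T_b).
55.1·(20.4 − T_b) = 32.8·(26.5 − T_b)
T_b = (55.1·20.4 − 32.8·26.5) / (55.1 − 32.8) = 254.84 / 22.3 = 11.428 °C ≈ 11.4 °C.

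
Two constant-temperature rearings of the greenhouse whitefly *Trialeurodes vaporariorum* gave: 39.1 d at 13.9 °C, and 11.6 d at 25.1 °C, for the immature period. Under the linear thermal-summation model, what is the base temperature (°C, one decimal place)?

Equal thermal constants: D₁(T₁ − T_b) = D₂(T₂ − T_b).
39.1·(13.9 − T_b) = 11.6·(25.1 − T_b)
T_b = (39.1·13.9 − 11.6·25.1) / (39.1 − 11.6) = 252.33 / 27.5 = 9.176 °C ≈ 9.2 °C.

9.2 °C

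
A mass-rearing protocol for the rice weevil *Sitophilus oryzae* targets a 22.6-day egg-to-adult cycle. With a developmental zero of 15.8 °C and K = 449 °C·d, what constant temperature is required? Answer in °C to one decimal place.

35.7 °C

Required daily accumulation = 449 / 22.6 = 19.867 DD/day.
T = T_base + 19.867 = 15.8 + 19.867 = 35.667 ≈ 35.7 °C.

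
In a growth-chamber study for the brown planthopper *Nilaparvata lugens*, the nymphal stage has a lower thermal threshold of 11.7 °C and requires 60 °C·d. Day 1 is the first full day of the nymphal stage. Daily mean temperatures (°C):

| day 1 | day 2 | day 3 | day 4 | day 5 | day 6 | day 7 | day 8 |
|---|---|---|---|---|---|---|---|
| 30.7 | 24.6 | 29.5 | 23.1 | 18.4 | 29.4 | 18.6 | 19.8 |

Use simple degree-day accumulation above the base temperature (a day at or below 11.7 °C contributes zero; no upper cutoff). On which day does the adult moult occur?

Daily DD above 11.7 °C: 19.0, 12.9, 17.8, 11.4, 6.7, 17.7, 6.9, 8.1.
Cumulative: 19.0, 31.9, 49.7, 61.1, 67.8, 85.5, 92.4, 100.5.
The total first reaches 60 DD on day 4.

day 4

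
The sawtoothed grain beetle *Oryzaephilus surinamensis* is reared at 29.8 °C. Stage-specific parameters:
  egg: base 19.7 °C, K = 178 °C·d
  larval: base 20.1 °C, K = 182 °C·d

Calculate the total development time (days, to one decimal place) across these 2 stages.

egg: 178 / (29.8 − 19.7) = 178 / 10.1 = 17.624 d.
larval: 182 / (29.8 − 20.1) = 182 / 9.7 = 18.763 d.
Sum = 36.387 ≈ 36.4 days.

36.4 days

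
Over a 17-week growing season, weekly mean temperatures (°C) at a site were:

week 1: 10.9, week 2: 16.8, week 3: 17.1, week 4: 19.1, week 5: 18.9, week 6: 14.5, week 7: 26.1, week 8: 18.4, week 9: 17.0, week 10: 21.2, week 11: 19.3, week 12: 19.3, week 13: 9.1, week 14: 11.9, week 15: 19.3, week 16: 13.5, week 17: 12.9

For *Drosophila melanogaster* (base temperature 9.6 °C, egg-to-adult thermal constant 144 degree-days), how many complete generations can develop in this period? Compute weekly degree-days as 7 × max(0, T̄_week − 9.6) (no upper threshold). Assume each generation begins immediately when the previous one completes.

5 generations

Weekly DD (7 × max(0, T̄ − 9.6)): 9.1, 50.4, 52.5, 66.5, 65.1, 34.3, 115.5, 61.6, 51.8, 81.2, 67.9, 67.9, 0.0, 16.1, 67.9, 27.3, 23.1.
Season total = 858.2 DD.
Complete generations = ⌊858.2 / 144⌋ = 5.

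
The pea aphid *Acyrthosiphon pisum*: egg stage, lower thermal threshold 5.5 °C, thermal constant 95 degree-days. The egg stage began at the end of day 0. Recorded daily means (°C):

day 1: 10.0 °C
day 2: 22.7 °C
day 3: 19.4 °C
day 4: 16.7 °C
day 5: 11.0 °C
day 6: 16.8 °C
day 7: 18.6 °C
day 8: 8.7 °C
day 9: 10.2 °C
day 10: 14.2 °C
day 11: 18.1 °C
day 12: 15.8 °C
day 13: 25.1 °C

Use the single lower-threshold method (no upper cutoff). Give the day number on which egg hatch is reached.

Daily DD above 5.5 °C: 4.5, 17.2, 13.9, 11.2, 5.5, 11.3, 13.1, 3.2, 4.7, 8.7, 12.6, 10.3, 19.6.
Cumulative: 4.5, 21.7, 35.6, 46.8, 52.3, 63.6, 76.7, 79.9, 84.6, 93.3, 105.9, 116.2, 135.8.
The total first reaches 95 DD on day 11.

day 11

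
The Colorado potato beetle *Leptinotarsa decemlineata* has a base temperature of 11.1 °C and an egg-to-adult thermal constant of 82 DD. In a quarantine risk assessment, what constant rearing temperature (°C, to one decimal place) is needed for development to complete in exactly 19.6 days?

Required daily accumulation = 82 / 19.6 = 4.184 DD/day.
T = T_base + 4.184 = 11.1 + 4.184 = 15.284 ≈ 15.3 °C.

15.3 °C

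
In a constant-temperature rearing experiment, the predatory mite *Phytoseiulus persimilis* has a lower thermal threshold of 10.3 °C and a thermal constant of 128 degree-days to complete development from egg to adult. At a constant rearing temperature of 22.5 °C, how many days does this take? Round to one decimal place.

Daily accumulation = 22.5 − 10.3 = 12.2 DD/day.
Duration = 128 / 12.2 = 10.492 ≈ 10.5 days.

10.5 days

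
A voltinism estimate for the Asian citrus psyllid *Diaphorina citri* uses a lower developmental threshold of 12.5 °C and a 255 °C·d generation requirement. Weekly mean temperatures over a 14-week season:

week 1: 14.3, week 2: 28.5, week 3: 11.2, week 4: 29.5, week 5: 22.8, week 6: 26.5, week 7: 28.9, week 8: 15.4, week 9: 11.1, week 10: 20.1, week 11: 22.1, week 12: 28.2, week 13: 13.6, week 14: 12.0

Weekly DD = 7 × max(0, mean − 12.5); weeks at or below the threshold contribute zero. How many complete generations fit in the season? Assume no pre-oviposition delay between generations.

3 generations

Weekly DD (7 × max(0, T̄ − 12.5)): 12.6, 112.0, 0.0, 119.0, 72.1, 98.0, 114.8, 20.3, 0.0, 53.2, 67.2, 109.9, 7.7, 0.0.
Season total = 786.8 DD.
Complete generations = ⌊786.8 / 255⌋ = 3.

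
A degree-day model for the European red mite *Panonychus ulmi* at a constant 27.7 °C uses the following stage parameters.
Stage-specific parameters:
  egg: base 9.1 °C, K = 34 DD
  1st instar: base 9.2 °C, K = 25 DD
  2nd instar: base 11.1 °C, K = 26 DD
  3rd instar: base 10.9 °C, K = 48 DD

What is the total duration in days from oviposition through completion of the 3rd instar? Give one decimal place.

7.6 days

egg: 34 / (27.7 − 9.1) = 34 / 18.6 = 1.828 d.
1st instar: 25 / (27.7 − 9.2) = 25 / 18.5 = 1.351 d.
2nd instar: 26 / (27.7 − 11.1) = 26 / 16.6 = 1.566 d.
3rd instar: 48 / (27.7 − 10.9) = 48 / 16.8 = 2.857 d.
Sum = 7.603 ≈ 7.6 days.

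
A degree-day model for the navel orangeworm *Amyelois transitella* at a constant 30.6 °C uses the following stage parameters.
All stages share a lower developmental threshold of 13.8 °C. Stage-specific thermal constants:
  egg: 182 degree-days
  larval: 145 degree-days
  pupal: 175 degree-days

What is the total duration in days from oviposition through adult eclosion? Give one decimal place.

Daily accumulation at 30.6 °C = 30.6 − 13.8 = 16.8 DD/day.
Total K = 182 + 145 + 175 = 502 DD.
Total duration = 502 / 16.8 = 29.881 ≈ 29.9 days.

29.9 days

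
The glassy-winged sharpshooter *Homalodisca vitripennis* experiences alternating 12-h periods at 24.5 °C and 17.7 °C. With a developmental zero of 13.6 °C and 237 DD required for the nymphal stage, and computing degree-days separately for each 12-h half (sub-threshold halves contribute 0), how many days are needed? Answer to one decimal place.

Day half: max(0, 24.5 − 13.6) × 0.5 = 10.9 × 0.5 = 5.45 DD.
Night half: max(0, 17.7 − 13.6) × 0.5 = 4.1 × 0.5 = 2.05 DD.
Per 24 h: 7.50 DD/day.
Duration = 237 / 7.50 = 31.600 ≈ 31.6 days.

31.6 days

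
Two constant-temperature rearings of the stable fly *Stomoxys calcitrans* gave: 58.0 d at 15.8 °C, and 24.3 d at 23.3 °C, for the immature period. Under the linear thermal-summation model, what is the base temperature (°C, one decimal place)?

Equal thermal constants: D₁(T₁ − T_b) = D₂(T₂ − T_b).
58.0·(15.8 − T_b) = 24.3·(23.3 − T_b)
T_b = (58.0·15.8 − 24.3·23.3) / (58.0 − 24.3) = 350.21 / 33.7 = 10.392 °C ≈ 10.4 °C.

10.4 °C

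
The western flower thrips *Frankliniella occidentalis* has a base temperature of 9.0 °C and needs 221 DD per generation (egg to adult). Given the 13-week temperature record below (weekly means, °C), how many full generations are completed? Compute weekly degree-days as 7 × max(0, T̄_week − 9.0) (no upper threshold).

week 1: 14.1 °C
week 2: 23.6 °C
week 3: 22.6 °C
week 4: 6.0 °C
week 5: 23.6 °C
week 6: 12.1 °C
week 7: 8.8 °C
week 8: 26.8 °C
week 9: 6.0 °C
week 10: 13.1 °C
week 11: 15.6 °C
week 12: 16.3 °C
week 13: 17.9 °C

3 generations

Weekly DD (7 × max(0, T̄ − 9.0)): 35.7, 102.2, 95.2, 0.0, 102.2, 21.7, 0.0, 124.6, 0.0, 28.7, 46.2, 51.1, 62.3.
Season total = 669.9 DD.
Complete generations = ⌊669.9 / 221⌋ = 3.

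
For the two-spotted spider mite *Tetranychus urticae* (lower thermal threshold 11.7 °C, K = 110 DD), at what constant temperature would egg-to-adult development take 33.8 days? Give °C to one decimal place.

15.0 °C

Required daily accumulation = 110 / 33.8 = 3.254 DD/day.
T = T_base + 3.254 = 11.7 + 3.254 = 14.954 ≈ 15.0 °C.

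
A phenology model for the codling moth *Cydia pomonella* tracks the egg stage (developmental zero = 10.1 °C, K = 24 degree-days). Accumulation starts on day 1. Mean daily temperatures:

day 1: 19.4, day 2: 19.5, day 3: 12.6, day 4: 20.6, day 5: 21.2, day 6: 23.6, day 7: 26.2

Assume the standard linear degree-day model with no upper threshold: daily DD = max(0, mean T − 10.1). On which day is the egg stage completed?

day 4

Daily DD above 10.1 °C: 9.3, 9.4, 2.5, 10.5, 11.1, 13.5, 16.1.
Cumulative: 9.3, 18.7, 21.2, 31.7, 42.8, 56.3, 72.4.
The total first reaches 24 DD on day 4.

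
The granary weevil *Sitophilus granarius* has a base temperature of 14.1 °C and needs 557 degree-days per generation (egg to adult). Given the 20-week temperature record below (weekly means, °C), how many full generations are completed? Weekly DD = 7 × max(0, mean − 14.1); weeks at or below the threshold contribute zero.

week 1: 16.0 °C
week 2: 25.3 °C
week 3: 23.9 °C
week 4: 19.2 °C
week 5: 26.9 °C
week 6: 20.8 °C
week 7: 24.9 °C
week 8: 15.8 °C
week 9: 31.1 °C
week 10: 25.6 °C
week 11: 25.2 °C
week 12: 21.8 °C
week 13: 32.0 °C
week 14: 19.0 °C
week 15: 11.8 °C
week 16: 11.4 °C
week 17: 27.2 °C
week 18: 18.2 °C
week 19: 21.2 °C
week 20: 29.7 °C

Weekly DD (7 × max(0, T̄ − 14.1)): 13.3, 78.4, 68.6, 35.7, 89.6, 46.9, 75.6, 11.9, 119.0, 80.5, 77.7, 53.9, 125.3, 34.3, 0.0, 0.0, 91.7, 28.7, 49.7, 109.2.
Season total = 1190.0 DD.
Complete generations = ⌊1190.0 / 557⌋ = 2.

2 generations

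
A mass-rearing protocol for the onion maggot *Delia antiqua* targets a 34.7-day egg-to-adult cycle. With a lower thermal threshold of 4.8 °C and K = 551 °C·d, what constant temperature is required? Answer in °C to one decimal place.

20.7 °C

Required daily accumulation = 551 / 34.7 = 15.879 DD/day.
T = T_base + 15.879 = 4.8 + 15.879 = 20.679 ≈ 20.7 °C.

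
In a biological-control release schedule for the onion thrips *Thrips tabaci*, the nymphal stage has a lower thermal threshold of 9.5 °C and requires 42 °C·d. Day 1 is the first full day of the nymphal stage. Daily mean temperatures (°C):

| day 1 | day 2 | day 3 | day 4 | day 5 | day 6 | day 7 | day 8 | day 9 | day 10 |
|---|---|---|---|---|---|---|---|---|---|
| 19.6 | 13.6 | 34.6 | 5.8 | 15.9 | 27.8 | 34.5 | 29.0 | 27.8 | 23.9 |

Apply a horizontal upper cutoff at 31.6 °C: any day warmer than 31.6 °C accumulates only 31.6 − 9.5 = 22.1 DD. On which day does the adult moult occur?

Daily DD above 9.5 °C (capped at 22.1): 10.1, 4.1, 22.1, 0.0, 6.4, 18.3, 22.1, 19.5, 18.3, 14.4.
Cumulative: 10.1, 14.2, 36.3, 36.3, 42.7, 61.0, 83.1, 102.6, 120.9, 135.3.
The total first reaches 42 DD on day 5.

day 5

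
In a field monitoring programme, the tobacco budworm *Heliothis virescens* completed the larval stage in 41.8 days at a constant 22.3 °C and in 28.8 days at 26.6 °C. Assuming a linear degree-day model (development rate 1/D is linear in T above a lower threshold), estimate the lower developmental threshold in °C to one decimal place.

Under the model K = D·(T − T_b), so D₁·(T₁ − T_b) = D₂·(T₂ − T_b).
41.8·(22.3 − T_b) = 28.8·(26.6 − T_b)
T_b = (41.8·22.3 − 28.8·26.6) / (41.8 − 28.8) = 166.06 / 13.0 = 12.774 °C ≈ 12.8 °C.

12.8 °C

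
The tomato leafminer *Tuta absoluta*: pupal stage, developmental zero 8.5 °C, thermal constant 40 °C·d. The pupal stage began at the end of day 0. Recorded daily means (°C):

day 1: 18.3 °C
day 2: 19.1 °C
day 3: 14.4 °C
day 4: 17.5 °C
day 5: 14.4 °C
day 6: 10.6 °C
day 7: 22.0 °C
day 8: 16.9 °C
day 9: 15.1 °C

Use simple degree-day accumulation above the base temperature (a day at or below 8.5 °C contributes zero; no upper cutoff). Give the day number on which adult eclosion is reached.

Daily DD above 8.5 °C: 9.8, 10.6, 5.9, 9.0, 5.9, 2.1, 13.5, 8.4, 6.6.
Cumulative: 9.8, 20.4, 26.3, 35.3, 41.2, 43.3, 56.8, 65.2, 71.8.
The total first reaches 40 DD on day 5.

day 5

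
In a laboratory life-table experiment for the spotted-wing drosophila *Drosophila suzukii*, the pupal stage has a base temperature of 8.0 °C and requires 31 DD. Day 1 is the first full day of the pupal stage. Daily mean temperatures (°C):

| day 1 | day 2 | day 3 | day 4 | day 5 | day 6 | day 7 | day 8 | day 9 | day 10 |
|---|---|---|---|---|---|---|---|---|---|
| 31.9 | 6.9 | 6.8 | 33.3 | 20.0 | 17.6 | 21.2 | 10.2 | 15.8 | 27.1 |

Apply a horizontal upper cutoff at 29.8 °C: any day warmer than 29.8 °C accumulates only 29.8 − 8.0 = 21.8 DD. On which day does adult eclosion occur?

day 4

Daily DD above 8.0 °C (capped at 21.8): 21.8, 0.0, 0.0, 21.8, 12.0, 9.6, 13.2, 2.2, 7.8, 19.1.
Cumulative: 21.8, 21.8, 21.8, 43.6, 55.6, 65.2, 78.4, 80.6, 88.4, 107.5.
The total first reaches 31 DD on day 4.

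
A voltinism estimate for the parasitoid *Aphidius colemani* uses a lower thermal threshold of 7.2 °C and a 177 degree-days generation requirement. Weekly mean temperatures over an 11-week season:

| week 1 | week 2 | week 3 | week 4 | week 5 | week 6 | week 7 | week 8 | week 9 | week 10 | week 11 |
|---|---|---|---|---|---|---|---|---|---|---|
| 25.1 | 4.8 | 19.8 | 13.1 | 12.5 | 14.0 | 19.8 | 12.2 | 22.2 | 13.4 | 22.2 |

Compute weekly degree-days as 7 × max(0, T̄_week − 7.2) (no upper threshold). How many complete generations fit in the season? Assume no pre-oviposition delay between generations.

Weekly DD (7 × max(0, T̄ − 7.2)): 125.3, 0.0, 88.2, 41.3, 37.1, 47.6, 88.2, 35.0, 105.0, 43.4, 105.0.
Season total = 716.1 DD.
Complete generations = ⌊716.1 / 177⌋ = 4.

4 generations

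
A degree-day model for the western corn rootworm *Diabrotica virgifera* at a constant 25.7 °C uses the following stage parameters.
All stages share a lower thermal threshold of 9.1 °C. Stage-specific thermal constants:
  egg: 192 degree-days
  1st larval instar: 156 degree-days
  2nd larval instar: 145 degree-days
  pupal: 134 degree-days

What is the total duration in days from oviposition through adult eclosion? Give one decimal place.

37.8 days

Daily accumulation at 25.7 °C = 25.7 − 9.1 = 16.6 DD/day.
Total K = 192 + 156 + 145 + 134 = 627 DD.
Total duration = 627 / 16.6 = 37.771 ≈ 37.8 days.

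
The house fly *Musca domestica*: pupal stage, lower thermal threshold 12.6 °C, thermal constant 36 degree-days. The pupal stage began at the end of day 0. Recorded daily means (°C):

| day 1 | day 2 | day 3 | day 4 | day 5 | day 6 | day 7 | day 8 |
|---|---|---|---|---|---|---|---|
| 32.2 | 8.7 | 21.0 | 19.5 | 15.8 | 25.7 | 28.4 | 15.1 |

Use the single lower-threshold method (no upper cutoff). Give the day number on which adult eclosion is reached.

Daily DD above 12.6 °C: 19.6, 0.0, 8.4, 6.9, 3.2, 13.1, 15.8, 2.5.
Cumulative: 19.6, 19.6, 28.0, 34.9, 38.1, 51.2, 67.0, 69.5.
The total first reaches 36 DD on day 5.

day 5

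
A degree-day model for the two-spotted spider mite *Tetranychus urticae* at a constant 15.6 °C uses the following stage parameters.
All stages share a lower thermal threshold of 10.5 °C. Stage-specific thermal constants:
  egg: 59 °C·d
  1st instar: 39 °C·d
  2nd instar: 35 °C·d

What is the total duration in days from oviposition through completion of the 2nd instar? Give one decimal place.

26.1 days

Daily accumulation at 15.6 °C = 15.6 − 10.5 = 5.1 DD/day.
Total K = 59 + 39 + 35 = 133 DD.
Total duration = 133 / 5.1 = 26.078 ≈ 26.1 days.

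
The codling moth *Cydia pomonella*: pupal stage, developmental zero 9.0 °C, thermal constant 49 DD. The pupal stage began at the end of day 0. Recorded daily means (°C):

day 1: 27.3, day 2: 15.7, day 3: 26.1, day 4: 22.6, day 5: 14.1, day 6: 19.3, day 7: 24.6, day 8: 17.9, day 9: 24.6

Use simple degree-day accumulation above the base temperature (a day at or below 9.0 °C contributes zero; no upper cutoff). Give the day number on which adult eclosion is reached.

day 4

Daily DD above 9.0 °C: 18.3, 6.7, 17.1, 13.6, 5.1, 10.3, 15.6, 8.9, 15.6.
Cumulative: 18.3, 25.0, 42.1, 55.7, 60.8, 71.1, 86.7, 95.6, 111.2.
The total first reaches 49 DD on day 4.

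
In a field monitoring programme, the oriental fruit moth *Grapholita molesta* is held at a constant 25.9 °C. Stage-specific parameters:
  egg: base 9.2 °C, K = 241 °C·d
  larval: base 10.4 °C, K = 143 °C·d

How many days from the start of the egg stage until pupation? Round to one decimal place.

23.7 days

egg: 241 / (25.9 − 9.2) = 241 / 16.7 = 14.431 d.
larval: 143 / (25.9 − 10.4) = 143 / 15.5 = 9.226 d.
Sum = 23.657 ≈ 23.7 days.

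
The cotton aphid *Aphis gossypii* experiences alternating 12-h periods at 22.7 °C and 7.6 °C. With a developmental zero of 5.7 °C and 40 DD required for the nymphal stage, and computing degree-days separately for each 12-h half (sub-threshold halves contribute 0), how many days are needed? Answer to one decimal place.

Day half: max(0, 22.7 − 5.7) × 0.5 = 17.0 × 0.5 = 8.50 DD.
Night half: max(0, 7.6 − 5.7) × 0.5 = 1.9 × 0.5 = 0.95 DD.
Per 24 h: 9.45 DD/day.
Duration = 40 / 9.45 = 4.233 ≈ 4.2 days.

4.2 days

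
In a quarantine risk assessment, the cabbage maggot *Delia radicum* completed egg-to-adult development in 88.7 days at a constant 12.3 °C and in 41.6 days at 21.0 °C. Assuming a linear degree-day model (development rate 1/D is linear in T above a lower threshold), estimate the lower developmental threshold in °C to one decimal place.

Linear rate model ⇒ the product D·(T − T_b) is constant across temperatures.
88.7·(12.3 − T_b) = 41.6·(21.0 − T_b)
T_b = (88.7·12.3 − 41.6·21.0) / (88.7 − 41.6) = 217.41 / 47.1 = 4.616 °C ≈ 4.6 °C.

4.6 °C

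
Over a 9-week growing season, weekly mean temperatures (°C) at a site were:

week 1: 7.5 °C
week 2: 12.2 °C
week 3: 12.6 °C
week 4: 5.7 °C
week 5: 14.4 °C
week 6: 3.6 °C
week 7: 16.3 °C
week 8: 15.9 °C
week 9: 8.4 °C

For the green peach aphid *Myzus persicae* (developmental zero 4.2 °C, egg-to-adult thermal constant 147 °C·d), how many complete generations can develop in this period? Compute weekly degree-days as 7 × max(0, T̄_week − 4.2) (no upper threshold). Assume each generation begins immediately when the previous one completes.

2 generations

Weekly DD (7 × max(0, T̄ − 4.2)): 23.1, 56.0, 58.8, 10.5, 71.4, 0.0, 84.7, 81.9, 29.4.
Season total = 415.8 DD.
Complete generations = ⌊415.8 / 147⌋ = 2.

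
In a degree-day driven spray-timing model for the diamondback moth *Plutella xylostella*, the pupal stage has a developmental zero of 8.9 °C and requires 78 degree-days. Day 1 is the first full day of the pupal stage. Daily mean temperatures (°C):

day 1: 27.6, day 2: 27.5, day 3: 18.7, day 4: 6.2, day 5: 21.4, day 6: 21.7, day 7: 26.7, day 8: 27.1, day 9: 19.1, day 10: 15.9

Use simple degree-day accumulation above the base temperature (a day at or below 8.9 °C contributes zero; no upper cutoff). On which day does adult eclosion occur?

day 7

Daily DD above 8.9 °C: 18.7, 18.6, 9.8, 0.0, 12.5, 12.8, 17.8, 18.2, 10.2, 7.0.
Cumulative: 18.7, 37.3, 47.1, 47.1, 59.6, 72.4, 90.2, 108.4, 118.6, 125.6.
The total first reaches 78 DD on day 7.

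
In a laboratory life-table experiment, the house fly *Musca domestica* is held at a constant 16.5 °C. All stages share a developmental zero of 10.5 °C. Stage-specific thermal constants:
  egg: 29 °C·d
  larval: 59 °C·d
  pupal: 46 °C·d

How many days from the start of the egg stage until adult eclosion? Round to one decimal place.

Daily accumulation at 16.5 °C = 16.5 − 10.5 = 6.0 DD/day.
Total K = 29 + 59 + 46 = 134 DD.
Total duration = 134 / 6.0 = 22.333 ≈ 22.3 days.

22.3 days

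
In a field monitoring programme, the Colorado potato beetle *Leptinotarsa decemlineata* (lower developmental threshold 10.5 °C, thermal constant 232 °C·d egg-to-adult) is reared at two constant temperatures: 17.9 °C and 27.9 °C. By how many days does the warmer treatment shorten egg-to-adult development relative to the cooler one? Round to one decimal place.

At 17.9 °C: 232 / (17.9 − 10.5) = 232 / 7.4 = 31.351 d.
At 27.9 °C: 232 / (27.9 − 10.5) = 232 / 17.4 = 13.333 d.
Difference = |31.351 − 13.333| = 18.018 ≈ 18.0 days.

18.0 days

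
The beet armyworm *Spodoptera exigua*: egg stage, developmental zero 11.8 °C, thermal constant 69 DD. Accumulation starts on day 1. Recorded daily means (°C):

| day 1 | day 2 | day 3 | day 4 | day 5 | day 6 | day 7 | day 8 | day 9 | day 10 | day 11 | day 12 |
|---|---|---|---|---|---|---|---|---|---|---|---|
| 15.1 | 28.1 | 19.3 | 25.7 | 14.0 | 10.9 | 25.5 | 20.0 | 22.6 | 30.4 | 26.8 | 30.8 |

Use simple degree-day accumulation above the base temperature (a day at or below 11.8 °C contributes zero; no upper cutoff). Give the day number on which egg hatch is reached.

Daily DD above 11.8 °C: 3.3, 16.3, 7.5, 13.9, 2.2, 0.0, 13.7, 8.2, 10.8, 18.6, 15.0, 19.0.
Cumulative: 3.3, 19.6, 27.1, 41.0, 43.2, 43.2, 56.9, 65.1, 75.9, 94.5, 109.5, 128.5.
The total first reaches 69 DD on day 9.

day 9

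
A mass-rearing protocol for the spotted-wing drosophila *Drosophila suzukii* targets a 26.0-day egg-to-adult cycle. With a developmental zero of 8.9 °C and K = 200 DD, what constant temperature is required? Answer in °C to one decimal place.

Required daily accumulation = 200 / 26.0 = 7.692 DD/day.
T = T_base + 7.692 = 8.9 + 7.692 = 16.592 ≈ 16.6 °C.

16.6 °C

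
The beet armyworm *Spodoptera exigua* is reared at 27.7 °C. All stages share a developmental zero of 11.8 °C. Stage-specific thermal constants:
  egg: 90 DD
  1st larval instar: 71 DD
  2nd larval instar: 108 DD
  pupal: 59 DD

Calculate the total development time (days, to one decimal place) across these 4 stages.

Daily accumulation at 27.7 °C = 27.7 − 11.8 = 15.9 DD/day.
Total K = 90 + 71 + 108 + 59 = 328 DD.
Total duration = 328 / 15.9 = 20.629 ≈ 20.6 days.

20.6 days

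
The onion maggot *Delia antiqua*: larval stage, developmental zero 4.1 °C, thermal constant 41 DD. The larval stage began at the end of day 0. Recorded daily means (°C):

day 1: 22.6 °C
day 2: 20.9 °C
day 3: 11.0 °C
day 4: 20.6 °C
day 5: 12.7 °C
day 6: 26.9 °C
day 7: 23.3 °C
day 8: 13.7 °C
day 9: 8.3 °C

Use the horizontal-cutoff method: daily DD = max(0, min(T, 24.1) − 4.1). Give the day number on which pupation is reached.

Daily DD above 4.1 °C (capped at 20.0): 18.5, 16.8, 6.9, 16.5, 8.6, 20.0, 19.2, 9.6, 4.2.
Cumulative: 18.5, 35.3, 42.2, 58.7, 67.3, 87.3, 106.5, 116.1, 120.3.
The total first reaches 41 DD on day 3.

day 3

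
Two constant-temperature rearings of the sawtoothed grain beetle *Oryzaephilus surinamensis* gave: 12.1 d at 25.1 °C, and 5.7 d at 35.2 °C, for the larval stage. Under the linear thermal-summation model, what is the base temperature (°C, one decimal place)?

Under the model K = D·(T − T_b), so D₁·(T₁ − T_b) = D₂·(T₂ − T_b).
12.1·(25.1 − T_b) = 5.7·(35.2 − T_b)
T_b = (12.1·25.1 − 5.7·35.2) / (12.1 − 5.7) = 103.07 / 6.4 = 16.105 °C ≈ 16.1 °C.

16.1 °C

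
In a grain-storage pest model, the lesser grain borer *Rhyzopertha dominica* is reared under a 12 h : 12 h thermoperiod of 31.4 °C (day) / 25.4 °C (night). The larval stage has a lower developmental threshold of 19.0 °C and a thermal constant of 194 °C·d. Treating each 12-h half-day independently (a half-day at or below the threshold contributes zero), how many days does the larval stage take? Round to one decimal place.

20.6 days

Day half: max(0, 31.4 − 19.0) × 0.5 = 12.4 × 0.5 = 6.20 DD.
Night half: max(0, 25.4 − 19.0) × 0.5 = 6.4 × 0.5 = 3.20 DD.
Per 24 h: 9.40 DD/day.
Duration = 194 / 9.40 = 20.638 ≈ 20.6 days.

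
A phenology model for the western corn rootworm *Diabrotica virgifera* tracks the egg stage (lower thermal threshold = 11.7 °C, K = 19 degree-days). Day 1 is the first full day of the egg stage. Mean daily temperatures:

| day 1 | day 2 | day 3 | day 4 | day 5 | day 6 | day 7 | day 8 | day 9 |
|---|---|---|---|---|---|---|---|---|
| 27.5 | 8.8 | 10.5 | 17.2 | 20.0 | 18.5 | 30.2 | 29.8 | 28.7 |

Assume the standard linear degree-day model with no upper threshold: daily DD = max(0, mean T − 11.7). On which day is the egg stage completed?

Daily DD above 11.7 °C: 15.8, 0.0, 0.0, 5.5, 8.3, 6.8, 18.5, 18.1, 17.0.
Cumulative: 15.8, 15.8, 15.8, 21.3, 29.6, 36.4, 54.9, 73.0, 90.0.
The total first reaches 19 DD on day 4.

day 4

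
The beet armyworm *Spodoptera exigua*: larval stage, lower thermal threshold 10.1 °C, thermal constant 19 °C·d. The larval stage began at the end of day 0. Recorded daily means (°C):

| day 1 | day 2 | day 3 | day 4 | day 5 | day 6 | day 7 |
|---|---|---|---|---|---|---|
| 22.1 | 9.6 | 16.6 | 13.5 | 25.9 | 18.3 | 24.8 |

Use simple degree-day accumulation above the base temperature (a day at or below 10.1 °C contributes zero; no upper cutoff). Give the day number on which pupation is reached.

Daily DD above 10.1 °C: 12.0, 0.0, 6.5, 3.4, 15.8, 8.2, 14.7.
Cumulative: 12.0, 12.0, 18.5, 21.9, 37.7, 45.9, 60.6.
The total first reaches 19 DD on day 4.

day 4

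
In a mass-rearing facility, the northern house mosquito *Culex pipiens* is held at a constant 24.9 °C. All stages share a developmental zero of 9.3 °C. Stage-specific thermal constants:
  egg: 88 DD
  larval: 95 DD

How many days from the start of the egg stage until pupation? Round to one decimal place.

11.7 days

Daily accumulation at 24.9 °C = 24.9 − 9.3 = 15.6 DD/day.
Total K = 88 + 95 = 183 DD.
Total duration = 183 / 15.6 = 11.731 ≈ 11.7 days.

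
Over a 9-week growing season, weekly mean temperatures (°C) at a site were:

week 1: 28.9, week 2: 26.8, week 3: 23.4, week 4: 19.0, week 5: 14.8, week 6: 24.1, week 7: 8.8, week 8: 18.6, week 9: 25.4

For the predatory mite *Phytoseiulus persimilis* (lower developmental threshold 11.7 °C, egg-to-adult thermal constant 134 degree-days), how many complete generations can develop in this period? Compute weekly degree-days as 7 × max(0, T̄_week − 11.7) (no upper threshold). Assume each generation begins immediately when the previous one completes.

4 generations

Weekly DD (7 × max(0, T̄ − 11.7)): 120.4, 105.7, 81.9, 51.1, 21.7, 86.8, 0.0, 48.3, 95.9.
Season total = 611.8 DD.
Complete generations = ⌊611.8 / 134⌋ = 4.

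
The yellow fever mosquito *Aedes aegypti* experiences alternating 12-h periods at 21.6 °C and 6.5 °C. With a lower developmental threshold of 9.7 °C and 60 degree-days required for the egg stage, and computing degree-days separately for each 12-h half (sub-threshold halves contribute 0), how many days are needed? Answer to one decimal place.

10.1 days

Day half: max(0, 21.6 − 9.7) × 0.5 = 11.9 × 0.5 = 5.95 DD.
Night half: max(0, 6.5 − 9.7) × 0.5 = 0.0 × 0.5 = 0.00 DD.
Per 24 h: 5.95 DD/day.
Duration = 60 / 5.95 = 10.084 ≈ 10.1 days.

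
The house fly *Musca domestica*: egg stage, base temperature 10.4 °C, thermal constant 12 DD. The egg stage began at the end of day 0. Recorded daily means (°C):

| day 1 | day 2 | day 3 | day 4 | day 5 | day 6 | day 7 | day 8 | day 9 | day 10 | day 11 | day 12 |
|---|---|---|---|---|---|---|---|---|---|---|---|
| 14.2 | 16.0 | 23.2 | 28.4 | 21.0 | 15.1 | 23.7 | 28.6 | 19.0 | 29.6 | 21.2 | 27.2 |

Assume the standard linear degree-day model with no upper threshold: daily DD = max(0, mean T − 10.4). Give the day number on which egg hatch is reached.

Daily DD above 10.4 °C: 3.8, 5.6, 12.8, 18.0, 10.6, 4.7, 13.3, 18.2, 8.6, 19.2, 10.8, 16.8.
Cumulative: 3.8, 9.4, 22.2, 40.2, 50.8, 55.5, 68.8, 87.0, 95.6, 114.8, 125.6, 142.4.
The total first reaches 12 DD on day 3.

day 3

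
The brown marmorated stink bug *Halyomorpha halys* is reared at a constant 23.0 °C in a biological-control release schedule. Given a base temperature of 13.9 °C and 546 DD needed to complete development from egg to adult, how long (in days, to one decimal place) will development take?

60.0 days

Daily accumulation = 23.0 − 13.9 = 9.1 DD/day.
Duration = 546 / 9.1 = 60.000 ≈ 60.0 days.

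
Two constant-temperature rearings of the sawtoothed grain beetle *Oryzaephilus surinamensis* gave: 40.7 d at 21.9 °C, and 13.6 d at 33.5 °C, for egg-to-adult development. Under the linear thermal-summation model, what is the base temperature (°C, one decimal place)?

16.1 °C

Linear rate model ⇒ the product D·(T − T_b) is constant across temperatures.
40.7·(21.9 − T_b) = 13.6·(33.5 − T_b)
T_b = (40.7·21.9 − 13.6·33.5) / (40.7 − 13.6) = 435.73 / 27.1 = 16.079 °C ≈ 16.1 °C.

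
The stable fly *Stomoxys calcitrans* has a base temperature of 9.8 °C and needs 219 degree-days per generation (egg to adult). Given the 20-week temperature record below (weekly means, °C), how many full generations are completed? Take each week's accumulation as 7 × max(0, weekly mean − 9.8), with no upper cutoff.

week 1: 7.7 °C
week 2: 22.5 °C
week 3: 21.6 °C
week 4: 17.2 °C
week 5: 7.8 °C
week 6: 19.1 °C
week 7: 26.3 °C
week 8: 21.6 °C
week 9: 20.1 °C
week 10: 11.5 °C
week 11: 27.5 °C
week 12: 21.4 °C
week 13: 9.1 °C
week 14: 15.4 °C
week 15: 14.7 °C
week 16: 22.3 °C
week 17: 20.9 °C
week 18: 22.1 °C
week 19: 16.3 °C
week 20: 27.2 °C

Weekly DD (7 × max(0, T̄ − 9.8)): 0.0, 88.9, 82.6, 51.8, 0.0, 65.1, 115.5, 82.6, 72.1, 11.9, 123.9, 81.2, 0.0, 39.2, 34.3, 87.5, 77.7, 86.1, 45.5, 121.8.
Season total = 1267.7 DD.
Complete generations = ⌊1267.7 / 219⌋ = 5.

5 generations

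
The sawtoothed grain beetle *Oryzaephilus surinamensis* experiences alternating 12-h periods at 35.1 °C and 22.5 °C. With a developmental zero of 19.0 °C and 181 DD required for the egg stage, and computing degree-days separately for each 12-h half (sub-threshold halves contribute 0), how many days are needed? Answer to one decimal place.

18.5 days

Day half: max(0, 35.1 − 19.0) × 0.5 = 16.1 × 0.5 = 8.05 DD.
Night half: max(0, 22.5 − 19.0) × 0.5 = 3.5 × 0.5 = 1.75 DD.
Per 24 h: 9.80 DD/day.
Duration = 181 / 9.80 = 18.469 ≈ 18.5 days.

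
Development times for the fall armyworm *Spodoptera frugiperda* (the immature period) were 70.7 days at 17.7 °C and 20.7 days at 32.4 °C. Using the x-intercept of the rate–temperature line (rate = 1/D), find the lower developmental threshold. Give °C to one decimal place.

11.6 °C

Under the model K = D·(T − T_b), so D₁·(T₁ − T_b) = D₂·(T₂ − T_b).
70.7·(17.7 − T_b) = 20.7·(32.4 − T_b)
T_b = (70.7·17.7 − 20.7·32.4) / (70.7 − 20.7) = 580.71 / 50.0 = 11.614 °C ≈ 11.6 °C.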